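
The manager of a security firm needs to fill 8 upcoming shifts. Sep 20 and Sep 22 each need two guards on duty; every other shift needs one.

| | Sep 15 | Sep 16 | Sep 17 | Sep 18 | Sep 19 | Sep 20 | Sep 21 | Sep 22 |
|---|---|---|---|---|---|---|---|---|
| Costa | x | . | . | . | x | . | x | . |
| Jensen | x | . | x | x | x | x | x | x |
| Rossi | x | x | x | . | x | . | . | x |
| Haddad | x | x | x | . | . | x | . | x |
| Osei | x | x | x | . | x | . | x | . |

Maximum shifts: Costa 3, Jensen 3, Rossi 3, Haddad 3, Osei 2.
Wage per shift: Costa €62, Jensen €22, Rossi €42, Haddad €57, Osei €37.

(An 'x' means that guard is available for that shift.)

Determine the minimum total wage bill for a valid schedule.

Sep 18 can only be covered by Jensen, so that assignment is forced.
Sep 20 can only be covered by Jensen and Haddad, so that assignment is forced.
Picking the cheapest available guard for each shift independently would cost €290, but that ignores the shift limits.
An optimal schedule: Sep 15→Rossi, Sep 16→Osei, Sep 17→Osei, Sep 18→Jensen, Sep 19→Rossi, Sep 20→Jensen+Haddad, Sep 21→Jensen, Sep 22→Rossi+Haddad.
Total: 42 + 37 + 37 + 22 + 42 + 22 + 57 + 22 + 42 + 57 = €380.

€380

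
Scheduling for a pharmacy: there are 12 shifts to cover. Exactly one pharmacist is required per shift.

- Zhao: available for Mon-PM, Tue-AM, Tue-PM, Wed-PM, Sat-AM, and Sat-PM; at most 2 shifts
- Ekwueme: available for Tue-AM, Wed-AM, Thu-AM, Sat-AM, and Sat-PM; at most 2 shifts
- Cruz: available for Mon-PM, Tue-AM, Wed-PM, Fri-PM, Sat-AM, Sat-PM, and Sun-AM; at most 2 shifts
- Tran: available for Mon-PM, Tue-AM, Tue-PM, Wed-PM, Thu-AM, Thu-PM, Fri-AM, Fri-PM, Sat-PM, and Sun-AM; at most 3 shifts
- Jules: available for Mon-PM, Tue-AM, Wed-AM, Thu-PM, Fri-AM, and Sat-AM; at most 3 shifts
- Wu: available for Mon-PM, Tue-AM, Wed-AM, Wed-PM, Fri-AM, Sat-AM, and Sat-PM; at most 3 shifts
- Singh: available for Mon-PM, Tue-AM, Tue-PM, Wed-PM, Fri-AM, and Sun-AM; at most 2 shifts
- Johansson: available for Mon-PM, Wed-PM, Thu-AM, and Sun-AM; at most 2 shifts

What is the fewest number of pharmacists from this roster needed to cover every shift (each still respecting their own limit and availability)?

12 slots to fill and no one can take more than 3, so at least ⌈12/3⌉ = 4 pharmacists are needed.
Any 4 pharmacists together have capacity at most 3+3+3+2 = 11 < 12 slots, so 4 can never suffice.
Zhao, Ekwueme, Cruz, Tran, and Jules alone can cover everything: Mon-PM→Jules, Tue-AM→Jules, Tue-PM→Zhao, Wed-AM→Ekwueme, Wed-PM→Zhao, Thu-AM→Ekwueme, Thu-PM→Tran, Fri-AM→Tran, Fri-PM→Cruz, Sat-AM→Jules, Sat-PM→Tran, Sun-AM→Cruz.

5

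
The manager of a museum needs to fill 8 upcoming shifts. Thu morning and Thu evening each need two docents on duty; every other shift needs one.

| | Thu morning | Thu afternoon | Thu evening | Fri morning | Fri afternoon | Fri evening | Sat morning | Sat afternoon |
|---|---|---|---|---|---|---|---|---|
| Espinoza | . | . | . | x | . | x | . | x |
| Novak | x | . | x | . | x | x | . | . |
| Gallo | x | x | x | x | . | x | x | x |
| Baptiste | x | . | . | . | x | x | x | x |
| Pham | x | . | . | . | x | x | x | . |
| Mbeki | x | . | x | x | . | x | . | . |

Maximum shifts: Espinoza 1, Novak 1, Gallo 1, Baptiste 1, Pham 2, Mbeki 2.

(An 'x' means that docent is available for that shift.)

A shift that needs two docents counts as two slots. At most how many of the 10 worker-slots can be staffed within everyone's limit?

Total capacity across all docents is 1+1+1+1+2+2 = 8, and 10 slots are needed, so at most 8 can be filled.
An assignment achieving 8: Thu morning→Pham+Mbeki, Thu afternoon→Gallo, Thu evening→Novak+Mbeki, Fri morning→Espinoza, Fri afternoon→Baptiste, Sat morning→Pham.
Loads: Espinoza 1/1, Novak 1/1, Gallo 1/1, Baptiste 1/1, Pham 2/2, Mbeki 2/2.

8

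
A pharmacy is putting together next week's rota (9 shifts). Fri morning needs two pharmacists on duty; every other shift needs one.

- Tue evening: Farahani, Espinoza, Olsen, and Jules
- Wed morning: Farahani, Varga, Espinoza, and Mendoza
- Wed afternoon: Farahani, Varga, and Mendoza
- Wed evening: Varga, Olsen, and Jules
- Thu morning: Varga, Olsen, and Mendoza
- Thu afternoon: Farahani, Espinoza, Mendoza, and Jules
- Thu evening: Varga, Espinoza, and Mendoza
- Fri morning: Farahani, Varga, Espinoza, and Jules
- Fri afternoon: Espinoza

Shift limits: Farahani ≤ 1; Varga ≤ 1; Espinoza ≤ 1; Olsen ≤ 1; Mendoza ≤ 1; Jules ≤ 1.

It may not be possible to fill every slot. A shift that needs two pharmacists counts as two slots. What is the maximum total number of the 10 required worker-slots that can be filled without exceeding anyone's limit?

Total capacity across all pharmacists is 1+1+1+1+1+1 = 6, and 10 slots are needed, so at most 6 can be filled.
An assignment achieving 6: Tue evening→Jules, Wed afternoon→Farahani, Wed evening→Varga, Thu morning→Olsen, Thu evening→Mendoza, Fri afternoon→Espinoza.
Loads: Farahani 1/1, Varga 1/1, Espinoza 1/1, Olsen 1/1, Mendoza 1/1, Jules 1/1.

6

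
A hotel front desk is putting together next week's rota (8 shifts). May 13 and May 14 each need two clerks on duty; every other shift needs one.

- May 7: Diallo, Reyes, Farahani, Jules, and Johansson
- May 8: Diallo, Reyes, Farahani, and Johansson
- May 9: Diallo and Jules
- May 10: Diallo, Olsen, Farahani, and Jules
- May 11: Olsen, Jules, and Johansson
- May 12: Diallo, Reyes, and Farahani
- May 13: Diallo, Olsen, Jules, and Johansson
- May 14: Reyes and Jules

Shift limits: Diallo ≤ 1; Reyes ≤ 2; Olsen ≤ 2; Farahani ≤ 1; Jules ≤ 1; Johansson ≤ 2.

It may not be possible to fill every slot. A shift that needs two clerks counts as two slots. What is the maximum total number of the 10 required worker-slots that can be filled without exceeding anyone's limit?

Total capacity across all clerks is 1+2+2+1+1+2 = 9, and 10 slots are needed, so at most 9 can be filled.
An assignment achieving 9: May 7→Johansson, May 8→Farahani, May 9→Diallo, May 10→Olsen, May 11→Olsen, May 12→Reyes, May 13→Johansson, May 14→Reyes+Jules.
Loads: Diallo 1/1, Reyes 2/2, Olsen 2/2, Farahani 1/1, Jules 1/1, Johansson 2/2.

9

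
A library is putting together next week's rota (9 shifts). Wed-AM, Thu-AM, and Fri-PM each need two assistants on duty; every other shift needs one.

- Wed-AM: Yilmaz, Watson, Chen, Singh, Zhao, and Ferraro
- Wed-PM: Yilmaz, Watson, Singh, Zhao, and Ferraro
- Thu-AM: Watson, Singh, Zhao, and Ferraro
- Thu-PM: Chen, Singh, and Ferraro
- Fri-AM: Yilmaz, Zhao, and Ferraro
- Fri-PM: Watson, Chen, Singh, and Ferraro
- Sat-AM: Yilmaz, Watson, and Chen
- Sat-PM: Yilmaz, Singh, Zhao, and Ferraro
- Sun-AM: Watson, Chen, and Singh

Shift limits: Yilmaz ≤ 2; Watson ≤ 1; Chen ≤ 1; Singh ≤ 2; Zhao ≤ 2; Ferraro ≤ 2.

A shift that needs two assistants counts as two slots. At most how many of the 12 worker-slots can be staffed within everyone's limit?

Total capacity across all assistants is 2+1+1+2+2+2 = 10, and 12 slots are needed, so at most 10 can be filled.
An assignment achieving 10: Wed-PM→Ferraro, Thu-AM→Singh+Zhao, Thu-PM→Chen, Fri-AM→Yilmaz, Fri-PM→Singh+Ferraro, Sat-AM→Yilmaz, Sat-PM→Zhao, Sun-AM→Watson.
Loads: Yilmaz 2/2, Watson 1/1, Chen 1/1, Singh 2/2, Zhao 2/2, Ferraro 2/2.

10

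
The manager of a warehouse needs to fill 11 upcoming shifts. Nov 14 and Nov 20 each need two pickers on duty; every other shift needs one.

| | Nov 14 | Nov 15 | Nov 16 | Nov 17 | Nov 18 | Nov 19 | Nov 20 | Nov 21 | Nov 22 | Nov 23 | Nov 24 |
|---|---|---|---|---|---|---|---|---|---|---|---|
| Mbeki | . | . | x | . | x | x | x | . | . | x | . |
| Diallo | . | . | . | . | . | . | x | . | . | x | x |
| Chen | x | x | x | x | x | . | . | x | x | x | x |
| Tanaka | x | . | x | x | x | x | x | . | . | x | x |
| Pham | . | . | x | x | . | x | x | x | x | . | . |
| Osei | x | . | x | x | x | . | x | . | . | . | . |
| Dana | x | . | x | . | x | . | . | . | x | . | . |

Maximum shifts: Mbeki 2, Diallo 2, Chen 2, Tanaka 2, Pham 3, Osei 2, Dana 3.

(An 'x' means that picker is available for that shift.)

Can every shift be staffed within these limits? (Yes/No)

Nov 15 can only be covered by Chen, so that assignment is forced.
One valid schedule: Nov 14→Osei+Dana, Nov 15→Chen, Nov 16→Pham, Nov 17→Tanaka, Nov 18→Tanaka, Nov 19→Mbeki, Nov 20→Diallo+Pham, Nov 21→Chen, Nov 22→Pham, Nov 23→Mbeki, Nov 24→Diallo.
Loads: Mbeki 2/2, Diallo 2/2, Chen 2/2, Tanaka 2/2, Pham 3/3, Osei 1/2, Dana 1/3 — all within limits.

Yes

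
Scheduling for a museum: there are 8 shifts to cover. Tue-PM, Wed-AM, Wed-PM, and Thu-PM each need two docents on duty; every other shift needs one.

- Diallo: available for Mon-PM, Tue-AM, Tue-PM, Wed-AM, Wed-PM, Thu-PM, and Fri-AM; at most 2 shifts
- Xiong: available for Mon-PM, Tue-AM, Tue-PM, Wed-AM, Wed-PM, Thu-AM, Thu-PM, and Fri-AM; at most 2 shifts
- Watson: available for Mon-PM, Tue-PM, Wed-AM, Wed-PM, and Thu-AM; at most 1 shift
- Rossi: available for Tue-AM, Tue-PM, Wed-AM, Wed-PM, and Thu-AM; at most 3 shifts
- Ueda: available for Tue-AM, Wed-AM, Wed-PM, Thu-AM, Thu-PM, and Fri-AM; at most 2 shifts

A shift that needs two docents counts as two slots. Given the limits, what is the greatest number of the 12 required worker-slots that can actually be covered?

Total capacity across all docents is 2+2+1+3+2 = 10, and 12 slots are needed, so at most 10 can be filled.
An assignment achieving 10: Mon-PM→Diallo, Tue-AM→Rossi, Tue-PM→Watson+Rossi, Wed-AM→Ueda, Wed-PM→Ueda, Thu-AM→Rossi, Thu-PM→Diallo+Xiong, Fri-AM→Xiong.
Loads: Diallo 2/2, Xiong 2/2, Watson 1/1, Rossi 3/3, Ueda 2/2.

10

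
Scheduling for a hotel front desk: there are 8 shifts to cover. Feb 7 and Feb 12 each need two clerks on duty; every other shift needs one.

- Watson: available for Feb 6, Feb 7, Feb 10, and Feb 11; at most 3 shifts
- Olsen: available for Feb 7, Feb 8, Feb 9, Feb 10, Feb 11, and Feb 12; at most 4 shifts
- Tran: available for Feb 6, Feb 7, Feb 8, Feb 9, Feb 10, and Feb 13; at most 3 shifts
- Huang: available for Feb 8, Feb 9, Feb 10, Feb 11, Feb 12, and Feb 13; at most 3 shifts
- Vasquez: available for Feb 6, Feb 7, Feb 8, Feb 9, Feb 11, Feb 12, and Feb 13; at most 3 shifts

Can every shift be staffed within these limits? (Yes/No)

Yes

One valid schedule: Feb 6→Watson, Feb 7→Olsen+Tran, Feb 8→Olsen, Feb 9→Olsen, Feb 10→Watson, Feb 11→Watson, Feb 12→Olsen+Huang, Feb 13→Tran.
Loads: Watson 3/3, Olsen 4/4, Tran 2/3, Huang 1/3, Vasquez 0/3 — all within limits.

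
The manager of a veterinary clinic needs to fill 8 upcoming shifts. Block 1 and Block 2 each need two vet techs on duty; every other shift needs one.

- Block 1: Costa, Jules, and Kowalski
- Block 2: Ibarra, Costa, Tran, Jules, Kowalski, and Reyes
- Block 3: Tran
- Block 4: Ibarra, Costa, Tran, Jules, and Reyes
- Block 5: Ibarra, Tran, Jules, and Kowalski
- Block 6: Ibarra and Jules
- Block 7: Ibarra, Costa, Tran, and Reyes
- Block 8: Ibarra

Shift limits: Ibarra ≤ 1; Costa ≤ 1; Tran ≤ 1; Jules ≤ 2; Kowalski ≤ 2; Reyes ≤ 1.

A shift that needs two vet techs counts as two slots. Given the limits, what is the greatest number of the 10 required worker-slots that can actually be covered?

8

Total capacity across all vet techs is 1+1+1+2+2+1 = 8, and 10 slots are needed, so at most 8 can be filled.
An assignment achieving 8: Block 1→Costa+Jules, Block 2→Kowalski, Block 3→Tran, Block 5→Kowalski, Block 6→Jules, Block 7→Reyes, Block 8→Ibarra.
Loads: Ibarra 1/1, Costa 1/1, Tran 1/1, Jules 2/2, Kowalski 2/2, Reyes 1/1.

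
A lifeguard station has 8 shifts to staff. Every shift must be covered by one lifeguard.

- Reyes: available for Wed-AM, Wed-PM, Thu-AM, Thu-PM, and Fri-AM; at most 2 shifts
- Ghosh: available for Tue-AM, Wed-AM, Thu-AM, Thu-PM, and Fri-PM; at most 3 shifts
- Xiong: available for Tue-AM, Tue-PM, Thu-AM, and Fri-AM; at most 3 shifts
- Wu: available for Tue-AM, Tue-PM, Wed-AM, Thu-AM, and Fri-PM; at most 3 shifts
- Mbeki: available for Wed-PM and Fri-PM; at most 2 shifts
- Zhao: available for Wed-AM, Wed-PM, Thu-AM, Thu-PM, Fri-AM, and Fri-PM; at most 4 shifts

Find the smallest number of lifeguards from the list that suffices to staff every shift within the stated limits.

8 slots to fill and no one can take more than 4, so at least ⌈8/4⌉ = 2 lifeguards are needed.
Any 2 lifeguards together have capacity at most 4+3 = 7 < 8 slots, so 2 can never suffice.
Reyes, Ghosh, and Xiong alone can cover everything: Tue-AM→Ghosh, Tue-PM→Xiong, Wed-AM→Reyes, Wed-PM→Reyes, Thu-AM→Xiong, Thu-PM→Ghosh, Fri-AM→Xiong, Fri-PM→Ghosh.

3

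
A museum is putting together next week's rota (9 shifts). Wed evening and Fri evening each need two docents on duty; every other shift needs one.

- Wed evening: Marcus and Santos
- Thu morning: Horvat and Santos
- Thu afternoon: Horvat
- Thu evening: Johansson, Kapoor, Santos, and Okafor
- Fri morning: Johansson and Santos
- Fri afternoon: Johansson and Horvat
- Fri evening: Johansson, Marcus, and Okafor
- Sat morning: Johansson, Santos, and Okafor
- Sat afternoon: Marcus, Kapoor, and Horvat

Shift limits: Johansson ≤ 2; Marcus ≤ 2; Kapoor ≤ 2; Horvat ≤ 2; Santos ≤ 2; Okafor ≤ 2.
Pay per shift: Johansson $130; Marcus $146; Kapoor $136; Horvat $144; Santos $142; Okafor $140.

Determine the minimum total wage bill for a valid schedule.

Wed evening can only be covered by Marcus and Santos, so that assignment is forced.
Thu afternoon can only be covered by Horvat, so that assignment is forced.
Picking the cheapest available docent for each shift independently would cost $1500, but that ignores the shift limits.
An optimal schedule: Wed evening→Santos+Marcus, Thu morning→Santos, Thu afternoon→Horvat, Thu evening→Kapoor, Fri morning→Johansson, Fri afternoon→Horvat, Fri evening→Johansson+Okafor, Sat morning→Okafor, Sat afternoon→Kapoor.
Total: 142 + 146 + 142 + 144 + 136 + 130 + 144 + 130 + 140 + 140 + 136 = $1530.

$1530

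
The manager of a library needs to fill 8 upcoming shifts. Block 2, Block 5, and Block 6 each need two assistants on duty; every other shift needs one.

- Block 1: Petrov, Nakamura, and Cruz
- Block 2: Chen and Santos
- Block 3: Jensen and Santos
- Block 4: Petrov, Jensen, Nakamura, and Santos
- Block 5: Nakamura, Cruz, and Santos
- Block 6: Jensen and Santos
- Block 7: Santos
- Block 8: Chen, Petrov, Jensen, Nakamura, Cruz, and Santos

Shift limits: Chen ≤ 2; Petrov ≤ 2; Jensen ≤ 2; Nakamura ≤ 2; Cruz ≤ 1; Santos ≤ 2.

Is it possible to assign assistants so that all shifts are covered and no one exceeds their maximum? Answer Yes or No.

No

Total capacity is 11 and 11 slots are needed, so capacity alone doesn't rule it out.
Shifts {Block 2, Block 6, Block 7} need 5 worker-slots in total, but the assistants available for any of those shifts (Chen, Jensen, and Santos) can supply at most 4 among them. So no valid schedule exists.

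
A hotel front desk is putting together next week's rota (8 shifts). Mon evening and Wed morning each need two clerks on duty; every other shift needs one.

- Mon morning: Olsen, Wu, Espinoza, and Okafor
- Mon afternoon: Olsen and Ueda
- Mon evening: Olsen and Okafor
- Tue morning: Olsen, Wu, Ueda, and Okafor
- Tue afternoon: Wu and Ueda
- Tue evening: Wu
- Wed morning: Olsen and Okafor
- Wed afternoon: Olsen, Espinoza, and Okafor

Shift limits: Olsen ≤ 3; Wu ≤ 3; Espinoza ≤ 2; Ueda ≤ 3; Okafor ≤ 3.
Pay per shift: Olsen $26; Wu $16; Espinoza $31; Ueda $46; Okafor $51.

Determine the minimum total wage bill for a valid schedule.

Mon evening can only be covered by Olsen and Okafor, so that assignment is forced.
Tue evening can only be covered by Wu, so that assignment is forced.
Wed morning can only be covered by Olsen and Okafor, so that assignment is forced.
Picking the cheapest available clerk for each shift independently would cost $270, but that ignores the shift limits.
An optimal schedule: Mon morning→Espinoza, Mon afternoon→Olsen, Mon evening→Olsen+Okafor, Tue morning→Wu, Tue afternoon→Wu, Tue evening→Wu, Wed morning→Olsen+Okafor, Wed afternoon→Espinoza.
Total: 31 + 26 + 26 + 51 + 16 + 16 + 16 + 26 + 51 + 31 = $290.

$290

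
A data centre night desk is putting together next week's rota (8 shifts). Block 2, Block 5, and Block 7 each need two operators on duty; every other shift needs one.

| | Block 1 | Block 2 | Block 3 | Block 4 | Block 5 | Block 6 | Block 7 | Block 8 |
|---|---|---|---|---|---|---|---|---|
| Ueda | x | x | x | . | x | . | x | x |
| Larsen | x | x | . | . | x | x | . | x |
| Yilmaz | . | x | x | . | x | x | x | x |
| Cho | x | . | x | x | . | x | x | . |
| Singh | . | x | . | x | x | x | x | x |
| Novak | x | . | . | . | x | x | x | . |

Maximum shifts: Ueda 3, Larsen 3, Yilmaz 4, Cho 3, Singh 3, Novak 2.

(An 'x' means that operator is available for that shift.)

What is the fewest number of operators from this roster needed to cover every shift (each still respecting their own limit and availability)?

11 slots to fill and no one can take more than 4, so at least ⌈11/4⌉ = 3 operators are needed.
Any 3 operators together have capacity at most 4+3+3 = 10 < 11 slots, so 3 can never suffice.
Ueda, Larsen, Yilmaz, and Cho alone can cover everything: Block 1→Ueda, Block 2→Ueda+Larsen, Block 3→Ueda, Block 4→Cho, Block 5→Larsen+Yilmaz, Block 6→Larsen, Block 7→Yilmaz+Cho, Block 8→Yilmaz.

4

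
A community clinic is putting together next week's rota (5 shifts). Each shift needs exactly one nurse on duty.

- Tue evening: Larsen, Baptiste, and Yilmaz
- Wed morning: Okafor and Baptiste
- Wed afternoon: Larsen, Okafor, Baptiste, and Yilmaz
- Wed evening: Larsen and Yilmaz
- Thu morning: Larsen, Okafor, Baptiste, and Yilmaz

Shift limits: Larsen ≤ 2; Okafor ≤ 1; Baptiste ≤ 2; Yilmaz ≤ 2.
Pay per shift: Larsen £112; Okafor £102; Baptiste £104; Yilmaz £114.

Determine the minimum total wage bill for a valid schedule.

Picking the cheapest available nurse for each shift independently would cost £522, but that ignores the shift limits.
An optimal schedule: Tue evening→Larsen, Wed morning→Okafor, Wed afternoon→Baptiste, Wed evening→Larsen, Thu morning→Baptiste.
Total: 112 + 102 + 104 + 112 + 104 = £534.

£534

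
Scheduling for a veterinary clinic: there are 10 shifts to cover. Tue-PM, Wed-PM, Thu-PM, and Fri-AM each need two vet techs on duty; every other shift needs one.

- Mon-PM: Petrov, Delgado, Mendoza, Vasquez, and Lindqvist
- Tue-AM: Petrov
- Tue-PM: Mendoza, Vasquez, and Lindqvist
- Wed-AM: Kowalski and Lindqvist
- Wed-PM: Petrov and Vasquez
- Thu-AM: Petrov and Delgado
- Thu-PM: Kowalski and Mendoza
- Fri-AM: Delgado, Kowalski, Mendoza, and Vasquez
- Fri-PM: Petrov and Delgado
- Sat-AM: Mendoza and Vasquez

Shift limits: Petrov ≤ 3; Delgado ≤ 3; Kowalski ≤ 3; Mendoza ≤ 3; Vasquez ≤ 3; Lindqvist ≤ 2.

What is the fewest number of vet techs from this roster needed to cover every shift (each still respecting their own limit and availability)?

5

14 slots to fill and no one can take more than 3, so at least ⌈14/3⌉ = 5 vet techs are needed.
Petrov, Delgado, Kowalski, Mendoza, and Vasquez alone can cover everything: Mon-PM→Delgado, Tue-AM→Petrov, Tue-PM→Mendoza+Vasquez, Wed-AM→Kowalski, Wed-PM→Petrov+Vasquez, Thu-AM→Petrov, Thu-PM→Kowalski+Mendoza, Fri-AM→Delgado+Kowalski, Fri-PM→Delgado, Sat-AM→Mendoza.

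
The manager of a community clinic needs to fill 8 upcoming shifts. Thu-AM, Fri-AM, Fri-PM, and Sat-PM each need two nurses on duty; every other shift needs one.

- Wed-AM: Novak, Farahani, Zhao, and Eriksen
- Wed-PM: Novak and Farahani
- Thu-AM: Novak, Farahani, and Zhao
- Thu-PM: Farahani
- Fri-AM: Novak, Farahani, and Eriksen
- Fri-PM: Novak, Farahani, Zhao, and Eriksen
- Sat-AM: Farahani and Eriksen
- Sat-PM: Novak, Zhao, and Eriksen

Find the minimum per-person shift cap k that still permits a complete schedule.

3

With 4 nurses and 12 worker-slots to fill, someone must work at least ⌈12/4⌉ = 3 shifts, so k ≥ 3.
k = 3 works: Wed-AM→Zhao, Wed-PM→Novak, Thu-AM→Novak+Farahani, Thu-PM→Farahani, Fri-AM→Novak+Eriksen, Fri-PM→Zhao+Eriksen, Sat-AM→Farahani, Sat-PM→Zhao+Eriksen.
Loads: Novak 3, Farahani 3, Zhao 3, Eriksen 3 — all ≤ 3.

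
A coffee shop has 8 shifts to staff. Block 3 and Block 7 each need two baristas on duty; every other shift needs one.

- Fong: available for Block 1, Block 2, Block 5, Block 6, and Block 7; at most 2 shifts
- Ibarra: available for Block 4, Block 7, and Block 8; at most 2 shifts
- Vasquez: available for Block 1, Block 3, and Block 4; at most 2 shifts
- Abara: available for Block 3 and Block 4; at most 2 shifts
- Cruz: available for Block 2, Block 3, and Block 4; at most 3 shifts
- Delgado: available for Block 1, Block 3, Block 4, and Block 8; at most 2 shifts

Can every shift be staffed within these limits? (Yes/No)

No

Total capacity is 13 and 10 slots are needed, so capacity alone doesn't rule it out.
Shifts {Block 5, Block 6, Block 7} need 4 worker-slots in total, but the baristas available for any of those shifts (Fong and Ibarra) can supply at most 3 among them. So no valid schedule exists.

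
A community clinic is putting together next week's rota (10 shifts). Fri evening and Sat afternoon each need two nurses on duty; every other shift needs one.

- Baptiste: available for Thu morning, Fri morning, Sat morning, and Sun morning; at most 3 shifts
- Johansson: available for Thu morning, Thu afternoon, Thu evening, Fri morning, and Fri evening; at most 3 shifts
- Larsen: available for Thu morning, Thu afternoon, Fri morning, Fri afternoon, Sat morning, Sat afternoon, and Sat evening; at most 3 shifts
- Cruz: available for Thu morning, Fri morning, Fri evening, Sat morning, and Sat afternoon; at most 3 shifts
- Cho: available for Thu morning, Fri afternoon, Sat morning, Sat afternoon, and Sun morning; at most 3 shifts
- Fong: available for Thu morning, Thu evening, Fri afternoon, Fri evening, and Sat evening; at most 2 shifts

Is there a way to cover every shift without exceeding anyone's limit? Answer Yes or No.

One valid schedule: Thu morning→Cruz, Thu afternoon→Johansson, Thu evening→Johansson, Fri morning→Baptiste, Fri afternoon→Larsen, Fri evening→Johansson+Cruz, Sat morning→Baptiste, Sat afternoon→Larsen+Cruz, Sat evening→Larsen, Sun morning→Baptiste.
Loads: Baptiste 3/3, Johansson 3/3, Larsen 3/3, Cruz 3/3, Cho 0/3, Fong 0/2 — all within limits.

Yes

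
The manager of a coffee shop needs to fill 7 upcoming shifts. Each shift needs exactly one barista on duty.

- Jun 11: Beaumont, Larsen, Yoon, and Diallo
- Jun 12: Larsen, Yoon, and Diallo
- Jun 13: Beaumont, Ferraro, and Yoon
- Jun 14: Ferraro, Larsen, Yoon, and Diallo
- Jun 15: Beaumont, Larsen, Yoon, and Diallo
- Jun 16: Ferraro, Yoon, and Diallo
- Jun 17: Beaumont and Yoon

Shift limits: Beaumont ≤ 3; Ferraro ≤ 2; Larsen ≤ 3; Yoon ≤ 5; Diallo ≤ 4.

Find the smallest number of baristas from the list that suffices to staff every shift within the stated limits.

7 slots to fill and no one can take more than 5, so at least ⌈7/5⌉ = 2 baristas are needed.
Beaumont and Yoon alone can cover everything: Jun 11→Beaumont, Jun 12→Yoon, Jun 13→Beaumont, Jun 14→Yoon, Jun 15→Beaumont, Jun 16→Yoon, Jun 17→Yoon.

2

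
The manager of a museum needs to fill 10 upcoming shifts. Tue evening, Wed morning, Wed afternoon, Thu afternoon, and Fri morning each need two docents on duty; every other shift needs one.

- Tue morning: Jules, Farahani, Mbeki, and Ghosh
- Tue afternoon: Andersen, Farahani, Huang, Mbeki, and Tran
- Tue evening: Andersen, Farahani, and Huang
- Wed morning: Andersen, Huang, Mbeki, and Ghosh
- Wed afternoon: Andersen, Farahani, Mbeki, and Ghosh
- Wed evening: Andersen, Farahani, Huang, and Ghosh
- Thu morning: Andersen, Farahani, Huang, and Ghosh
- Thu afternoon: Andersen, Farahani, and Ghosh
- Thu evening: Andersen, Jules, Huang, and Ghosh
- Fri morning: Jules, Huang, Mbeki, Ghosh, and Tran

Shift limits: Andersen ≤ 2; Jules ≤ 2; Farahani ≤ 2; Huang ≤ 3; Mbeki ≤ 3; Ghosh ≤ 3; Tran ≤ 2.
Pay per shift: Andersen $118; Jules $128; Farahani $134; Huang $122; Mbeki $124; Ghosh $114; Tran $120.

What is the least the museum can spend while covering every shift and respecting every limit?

$1812

Picking the cheapest available docent for each shift independently would cost $1744, but that ignores the shift limits.
An optimal schedule: Tue morning→Mbeki, Tue afternoon→Tran, Tue evening→Andersen+Huang, Wed morning→Huang+Mbeki, Wed afternoon→Ghosh+Mbeki, Wed evening→Ghosh, Thu morning→Huang, Thu afternoon→Ghosh+Andersen, Thu evening→Jules, Fri morning→Tran+Jules.
Total: 124 + 120 + 118 + 122 + 122 + 124 + 114 + 124 + 114 + 122 + 114 + 118 + 128 + 120 + 128 = $1812.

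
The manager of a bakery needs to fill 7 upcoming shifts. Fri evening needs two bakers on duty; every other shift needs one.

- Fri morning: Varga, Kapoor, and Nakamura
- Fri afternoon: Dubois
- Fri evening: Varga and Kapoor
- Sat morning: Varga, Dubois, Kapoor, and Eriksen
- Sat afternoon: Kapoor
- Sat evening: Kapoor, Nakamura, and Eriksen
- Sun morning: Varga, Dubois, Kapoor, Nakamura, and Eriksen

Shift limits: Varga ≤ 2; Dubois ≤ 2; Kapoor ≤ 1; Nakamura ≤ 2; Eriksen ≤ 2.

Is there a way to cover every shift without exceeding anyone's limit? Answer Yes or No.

Total capacity is 9 and 8 slots are needed, so capacity alone doesn't rule it out.
Shifts {Fri evening, Sat afternoon} need 3 worker-slots in total, but the bakers available for any of those shifts (Varga and Kapoor) can supply at most 2 among them. So no valid schedule exists.

No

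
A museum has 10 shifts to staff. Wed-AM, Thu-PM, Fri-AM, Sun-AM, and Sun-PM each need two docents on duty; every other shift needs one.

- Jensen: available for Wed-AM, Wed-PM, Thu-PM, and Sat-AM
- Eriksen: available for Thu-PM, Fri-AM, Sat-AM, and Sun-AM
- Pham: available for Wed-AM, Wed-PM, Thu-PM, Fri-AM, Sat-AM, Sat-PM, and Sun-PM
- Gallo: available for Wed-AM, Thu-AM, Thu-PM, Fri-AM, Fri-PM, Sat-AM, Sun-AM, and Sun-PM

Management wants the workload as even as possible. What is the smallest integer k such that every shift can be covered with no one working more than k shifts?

4

With 4 docents and 15 worker-slots to fill, someone must work at least ⌈15/4⌉ = 4 shifts, so k ≥ 4.
k = 4 works: Wed-AM→Jensen+Pham, Wed-PM→Jensen, Thu-AM→Gallo, Thu-PM→Jensen+Eriksen, Fri-AM→Eriksen+Pham, Fri-PM→Gallo, Sat-AM→Jensen, Sat-PM→Pham, Sun-AM→Eriksen+Gallo, Sun-PM→Pham+Gallo.
Loads: Jensen 4, Eriksen 3, Pham 4, Gallo 4 — all ≤ 4.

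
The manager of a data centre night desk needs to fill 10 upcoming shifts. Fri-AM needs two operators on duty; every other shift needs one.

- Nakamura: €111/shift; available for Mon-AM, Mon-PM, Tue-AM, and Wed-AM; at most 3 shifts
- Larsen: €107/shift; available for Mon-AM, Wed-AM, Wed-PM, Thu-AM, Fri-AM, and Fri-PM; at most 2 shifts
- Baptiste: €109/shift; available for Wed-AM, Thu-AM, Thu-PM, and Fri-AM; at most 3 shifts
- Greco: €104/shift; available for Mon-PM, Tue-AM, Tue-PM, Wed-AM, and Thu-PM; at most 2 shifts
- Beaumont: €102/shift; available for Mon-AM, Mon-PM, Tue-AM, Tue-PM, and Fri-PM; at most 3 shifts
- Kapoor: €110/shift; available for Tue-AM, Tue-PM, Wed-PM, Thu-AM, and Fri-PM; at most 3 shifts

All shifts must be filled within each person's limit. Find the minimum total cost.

Fri-AM can only be covered by Larsen and Baptiste, so that assignment is forced.
Picking the cheapest available operator for each shift independently would cost €1148, but that ignores the shift limits.
An optimal schedule: Mon-AM→Beaumont, Mon-PM→Beaumont, Tue-AM→Greco, Tue-PM→Beaumont, Wed-AM→Baptiste, Wed-PM→Larsen, Thu-AM→Baptiste, Thu-PM→Greco, Fri-AM→Larsen+Baptiste, Fri-PM→Kapoor.
Total: 102 + 102 + 104 + 102 + 109 + 107 + 109 + 104 + 107 + 109 + 110 = €1165.

€1165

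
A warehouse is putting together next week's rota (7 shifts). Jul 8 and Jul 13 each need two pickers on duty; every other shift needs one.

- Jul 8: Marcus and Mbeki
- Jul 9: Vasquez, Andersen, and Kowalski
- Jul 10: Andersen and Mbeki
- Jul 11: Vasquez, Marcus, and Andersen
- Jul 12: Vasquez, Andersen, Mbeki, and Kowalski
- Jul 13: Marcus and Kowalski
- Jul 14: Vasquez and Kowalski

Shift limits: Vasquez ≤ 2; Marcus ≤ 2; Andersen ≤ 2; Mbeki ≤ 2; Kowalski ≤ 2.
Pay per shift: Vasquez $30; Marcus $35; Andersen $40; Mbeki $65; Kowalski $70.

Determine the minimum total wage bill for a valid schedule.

Jul 8 can only be covered by Marcus and Mbeki, so that assignment is forced.
Jul 13 can only be covered by Marcus and Kowalski, so that assignment is forced.
Picking the cheapest available picker for each shift independently would cost $365, but that ignores the shift limits.
An optimal schedule: Jul 8→Marcus+Mbeki, Jul 9→Vasquez, Jul 10→Andersen, Jul 11→Andersen, Jul 12→Mbeki, Jul 13→Marcus+Kowalski, Jul 14→Vasquez.
Total: 35 + 65 + 30 + 40 + 40 + 65 + 35 + 70 + 30 = $410.

$410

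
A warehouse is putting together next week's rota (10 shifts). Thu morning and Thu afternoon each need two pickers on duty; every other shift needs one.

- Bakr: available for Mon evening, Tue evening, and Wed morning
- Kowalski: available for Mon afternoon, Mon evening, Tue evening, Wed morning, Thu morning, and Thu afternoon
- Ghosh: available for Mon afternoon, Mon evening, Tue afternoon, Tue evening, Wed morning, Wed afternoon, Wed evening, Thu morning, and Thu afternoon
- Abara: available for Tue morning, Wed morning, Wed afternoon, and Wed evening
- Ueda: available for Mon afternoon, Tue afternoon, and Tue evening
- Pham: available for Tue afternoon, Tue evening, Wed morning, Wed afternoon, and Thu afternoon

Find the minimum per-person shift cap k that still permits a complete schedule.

2

With 6 pickers and 12 worker-slots to fill, someone must work at least ⌈12/6⌉ = 2 shifts, so k ≥ 2.
k = 2 works: Mon afternoon→Ueda, Mon evening→Bakr, Tue morning→Abara, Tue afternoon→Ueda, Tue evening→Bakr, Wed morning→Pham, Wed afternoon→Abara, Wed evening→Ghosh, Thu morning→Kowalski+Ghosh, Thu afternoon→Kowalski+Pham.
Loads: Bakr 2, Kowalski 2, Ghosh 2, Abara 2, Ueda 2, Pham 2 — all ≤ 2.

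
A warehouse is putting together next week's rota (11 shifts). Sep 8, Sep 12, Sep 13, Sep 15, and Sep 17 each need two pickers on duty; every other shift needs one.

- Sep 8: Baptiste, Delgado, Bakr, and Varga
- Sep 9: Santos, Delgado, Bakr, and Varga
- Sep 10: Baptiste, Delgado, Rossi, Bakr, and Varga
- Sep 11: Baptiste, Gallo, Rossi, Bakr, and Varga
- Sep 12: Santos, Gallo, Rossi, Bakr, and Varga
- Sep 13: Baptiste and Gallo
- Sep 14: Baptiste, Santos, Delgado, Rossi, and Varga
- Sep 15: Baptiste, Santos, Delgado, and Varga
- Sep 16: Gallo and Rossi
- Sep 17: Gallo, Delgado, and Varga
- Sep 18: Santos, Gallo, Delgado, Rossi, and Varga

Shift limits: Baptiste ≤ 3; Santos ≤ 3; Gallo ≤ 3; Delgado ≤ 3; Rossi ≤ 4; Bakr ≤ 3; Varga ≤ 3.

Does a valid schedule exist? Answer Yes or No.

Yes

Sep 13 can only be covered by Baptiste and Gallo, so that assignment is forced.
One valid schedule: Sep 8→Delgado+Bakr, Sep 9→Santos, Sep 10→Baptiste, Sep 11→Baptiste, Sep 12→Rossi+Bakr, Sep 13→Baptiste+Gallo, Sep 14→Santos, Sep 15→Delgado+Varga, Sep 16→Gallo, Sep 17→Gallo+Delgado, Sep 18→Santos.
Loads: Baptiste 3/3, Santos 3/3, Gallo 3/3, Delgado 3/3, Rossi 1/4, Bakr 2/3, Varga 1/3 — all within limits.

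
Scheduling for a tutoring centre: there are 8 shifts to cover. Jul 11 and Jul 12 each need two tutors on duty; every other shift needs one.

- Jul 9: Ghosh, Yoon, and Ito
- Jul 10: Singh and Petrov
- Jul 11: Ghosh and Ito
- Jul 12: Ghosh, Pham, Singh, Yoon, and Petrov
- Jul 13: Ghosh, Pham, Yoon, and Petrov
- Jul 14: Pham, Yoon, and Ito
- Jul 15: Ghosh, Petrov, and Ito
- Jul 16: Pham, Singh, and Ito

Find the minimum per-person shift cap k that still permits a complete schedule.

2

With 6 tutors and 10 worker-slots to fill, someone must work at least ⌈10/6⌉ = 2 shifts, so k ≥ 2.
k = 2 works: Jul 9→Ghosh, Jul 10→Singh, Jul 11→Ghosh+Ito, Jul 12→Singh+Yoon, Jul 13→Yoon, Jul 14→Pham, Jul 15→Petrov, Jul 16→Pham.
Loads: Ghosh 2, Pham 2, Singh 2, Yoon 2, Petrov 1, Ito 1 — all ≤ 2.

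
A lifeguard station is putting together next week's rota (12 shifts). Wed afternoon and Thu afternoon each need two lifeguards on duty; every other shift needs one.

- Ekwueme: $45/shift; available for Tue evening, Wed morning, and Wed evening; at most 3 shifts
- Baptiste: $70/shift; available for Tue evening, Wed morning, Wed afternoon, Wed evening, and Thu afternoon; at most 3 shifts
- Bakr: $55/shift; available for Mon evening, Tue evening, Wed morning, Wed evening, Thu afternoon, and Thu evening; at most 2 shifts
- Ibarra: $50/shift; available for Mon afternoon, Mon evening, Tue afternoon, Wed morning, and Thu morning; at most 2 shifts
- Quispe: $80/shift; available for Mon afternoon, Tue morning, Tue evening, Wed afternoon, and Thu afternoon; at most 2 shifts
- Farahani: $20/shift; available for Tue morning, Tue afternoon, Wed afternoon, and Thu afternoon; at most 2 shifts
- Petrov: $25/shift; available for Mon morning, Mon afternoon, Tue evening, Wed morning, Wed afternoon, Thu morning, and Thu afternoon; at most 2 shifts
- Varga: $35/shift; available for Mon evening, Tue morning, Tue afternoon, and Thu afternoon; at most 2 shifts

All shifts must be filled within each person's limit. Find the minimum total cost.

$575

Mon morning can only be covered by Petrov, so that assignment is forced.
Thu evening can only be covered by Bakr, so that assignment is forced.
Picking the cheapest available lifeguard for each shift independently would cost $390, but that ignores the shift limits.
An optimal schedule: Mon morning→Petrov, Mon afternoon→Ibarra, Mon evening→Varga, Tue morning→Farahani, Tue afternoon→Ibarra, Tue evening→Ekwueme, Wed morning→Ekwueme, Wed afternoon→Farahani+Baptiste, Wed evening→Ekwueme, Thu morning→Petrov, Thu afternoon→Varga+Bakr, Thu evening→Bakr.
Total: 25 + 50 + 35 + 20 + 50 + 45 + 45 + 20 + 70 + 45 + 25 + 35 + 55 + 55 = $575.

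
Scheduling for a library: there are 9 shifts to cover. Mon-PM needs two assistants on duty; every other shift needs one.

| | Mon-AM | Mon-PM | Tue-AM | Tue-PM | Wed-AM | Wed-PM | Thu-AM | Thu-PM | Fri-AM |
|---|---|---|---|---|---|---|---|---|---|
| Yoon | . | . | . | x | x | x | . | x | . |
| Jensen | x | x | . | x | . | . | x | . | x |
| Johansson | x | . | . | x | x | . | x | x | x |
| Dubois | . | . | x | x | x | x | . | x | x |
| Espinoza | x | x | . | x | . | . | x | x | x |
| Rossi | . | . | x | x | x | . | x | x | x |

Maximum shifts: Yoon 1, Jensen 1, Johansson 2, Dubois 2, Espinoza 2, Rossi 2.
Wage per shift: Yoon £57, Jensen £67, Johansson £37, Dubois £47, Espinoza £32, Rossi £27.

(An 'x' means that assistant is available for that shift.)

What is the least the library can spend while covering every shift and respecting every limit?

Mon-PM can only be covered by Jensen and Espinoza, so that assignment is forced.
Picking the cheapest available assistant for each shift independently would cost £340, but that ignores the shift limits.
An optimal schedule: Mon-AM→Johansson, Mon-PM→Jensen+Espinoza, Tue-AM→Dubois, Tue-PM→Rossi, Wed-AM→Johansson, Wed-PM→Yoon, Thu-AM→Espinoza, Thu-PM→Dubois, Fri-AM→Rossi.
Total: 37 + 67 + 32 + 47 + 27 + 37 + 57 + 32 + 47 + 27 = £410.

£410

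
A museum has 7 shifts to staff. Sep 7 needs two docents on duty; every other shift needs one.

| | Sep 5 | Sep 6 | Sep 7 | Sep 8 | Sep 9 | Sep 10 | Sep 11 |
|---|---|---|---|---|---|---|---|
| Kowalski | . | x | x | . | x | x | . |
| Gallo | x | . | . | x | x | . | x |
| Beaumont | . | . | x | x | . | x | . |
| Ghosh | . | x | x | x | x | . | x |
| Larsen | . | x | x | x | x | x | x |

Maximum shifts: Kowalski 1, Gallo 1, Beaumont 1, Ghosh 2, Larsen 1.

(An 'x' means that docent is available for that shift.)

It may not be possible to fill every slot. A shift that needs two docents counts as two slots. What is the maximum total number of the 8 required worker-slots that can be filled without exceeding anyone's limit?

6

Total capacity across all docents is 1+1+1+2+1 = 6, and 8 slots are needed, so at most 6 can be filled.
An assignment achieving 6: Sep 5→Gallo, Sep 6→Kowalski, Sep 7→Ghosh+Larsen, Sep 10→Beaumont, Sep 11→Ghosh.
Loads: Kowalski 1/1, Gallo 1/1, Beaumont 1/1, Ghosh 2/2, Larsen 1/1.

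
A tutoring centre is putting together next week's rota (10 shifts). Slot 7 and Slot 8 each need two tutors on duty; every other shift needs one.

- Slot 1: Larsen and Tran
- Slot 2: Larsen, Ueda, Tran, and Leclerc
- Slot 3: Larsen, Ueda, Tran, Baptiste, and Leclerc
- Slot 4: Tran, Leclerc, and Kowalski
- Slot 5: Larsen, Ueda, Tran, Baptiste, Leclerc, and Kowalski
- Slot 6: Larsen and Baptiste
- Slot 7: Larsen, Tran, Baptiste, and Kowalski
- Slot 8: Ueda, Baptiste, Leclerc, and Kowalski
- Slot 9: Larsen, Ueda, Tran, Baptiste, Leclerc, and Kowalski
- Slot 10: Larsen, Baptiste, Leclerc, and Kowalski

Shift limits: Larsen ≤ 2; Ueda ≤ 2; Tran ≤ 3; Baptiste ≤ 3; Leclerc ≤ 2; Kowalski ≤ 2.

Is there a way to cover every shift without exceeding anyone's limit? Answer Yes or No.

One valid schedule: Slot 1→Larsen, Slot 2→Ueda, Slot 3→Ueda, Slot 4→Tran, Slot 5→Tran, Slot 6→Larsen, Slot 7→Tran+Baptiste, Slot 8→Baptiste+Leclerc, Slot 9→Leclerc, Slot 10→Baptiste.
Loads: Larsen 2/2, Ueda 2/2, Tran 3/3, Baptiste 3/3, Leclerc 2/2, Kowalski 0/2 — all within limits.

Yes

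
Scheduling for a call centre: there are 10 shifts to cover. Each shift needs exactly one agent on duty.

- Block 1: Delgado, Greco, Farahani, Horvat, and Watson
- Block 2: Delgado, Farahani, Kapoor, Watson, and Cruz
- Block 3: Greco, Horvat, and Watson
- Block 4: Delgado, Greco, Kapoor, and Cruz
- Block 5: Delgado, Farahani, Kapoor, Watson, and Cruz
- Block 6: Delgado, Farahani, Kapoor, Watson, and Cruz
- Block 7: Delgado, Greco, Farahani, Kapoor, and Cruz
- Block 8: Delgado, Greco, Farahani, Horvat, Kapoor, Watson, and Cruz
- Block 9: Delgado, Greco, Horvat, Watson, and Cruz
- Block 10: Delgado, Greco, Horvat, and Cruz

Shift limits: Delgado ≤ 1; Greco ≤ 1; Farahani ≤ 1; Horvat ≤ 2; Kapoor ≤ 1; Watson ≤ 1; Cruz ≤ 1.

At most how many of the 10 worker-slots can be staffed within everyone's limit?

Total capacity across all agents is 1+1+1+2+1+1+1 = 8, and 10 slots are needed, so at most 8 can be filled.
An assignment achieving 8: Block 1→Farahani, Block 2→Kapoor, Block 3→Greco, Block 4→Delgado, Block 5→Watson, Block 6→Cruz, Block 9→Horvat, Block 10→Horvat.
Loads: Delgado 1/1, Greco 1/1, Farahani 1/1, Horvat 2/2, Kapoor 1/1, Watson 1/1, Cruz 1/1.

8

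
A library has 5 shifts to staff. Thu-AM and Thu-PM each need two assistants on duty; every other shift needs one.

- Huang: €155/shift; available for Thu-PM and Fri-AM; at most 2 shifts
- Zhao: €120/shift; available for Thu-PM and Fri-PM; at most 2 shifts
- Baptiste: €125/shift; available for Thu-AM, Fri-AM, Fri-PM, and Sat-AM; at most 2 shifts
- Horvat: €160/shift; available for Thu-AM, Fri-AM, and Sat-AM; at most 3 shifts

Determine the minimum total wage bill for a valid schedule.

€960

Thu-AM can only be covered by Baptiste and Horvat, so that assignment is forced.
Thu-PM can only be covered by Huang and Zhao, so that assignment is forced.
Picking the cheapest available assistant for each shift independently would cost €930, but that ignores the shift limits.
An optimal schedule: Thu-AM→Baptiste+Horvat, Thu-PM→Huang+Zhao, Fri-AM→Huang, Fri-PM→Zhao, Sat-AM→Baptiste.
Total: 125 + 160 + 155 + 120 + 155 + 120 + 125 = €960.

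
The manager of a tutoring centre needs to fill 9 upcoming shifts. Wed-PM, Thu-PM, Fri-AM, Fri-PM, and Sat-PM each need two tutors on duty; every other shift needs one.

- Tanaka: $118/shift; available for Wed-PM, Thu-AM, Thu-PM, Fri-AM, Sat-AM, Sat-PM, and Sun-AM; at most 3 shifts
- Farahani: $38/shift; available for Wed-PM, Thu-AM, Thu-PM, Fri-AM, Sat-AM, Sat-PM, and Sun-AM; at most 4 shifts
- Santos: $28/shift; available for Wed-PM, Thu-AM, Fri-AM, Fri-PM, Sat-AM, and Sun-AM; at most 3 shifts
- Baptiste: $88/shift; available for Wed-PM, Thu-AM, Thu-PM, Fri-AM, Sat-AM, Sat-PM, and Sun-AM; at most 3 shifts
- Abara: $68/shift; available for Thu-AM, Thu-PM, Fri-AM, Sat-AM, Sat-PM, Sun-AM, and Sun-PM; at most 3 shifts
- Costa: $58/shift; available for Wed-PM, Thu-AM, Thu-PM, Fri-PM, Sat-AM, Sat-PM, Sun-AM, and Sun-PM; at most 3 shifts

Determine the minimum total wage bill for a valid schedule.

Fri-PM can only be covered by Santos and Costa, so that assignment is forced.
Picking the cheapest available tutor for each shift independently would cost $552, but that ignores the shift limits.
An optimal schedule: Wed-PM→Farahani+Costa, Thu-AM→Santos, Thu-PM→Farahani+Abara, Fri-AM→Farahani+Abara, Fri-PM→Santos+Costa, Sat-AM→Santos, Sat-PM→Abara+Baptiste, Sun-AM→Farahani, Sun-PM→Costa.
Total: 38 + 58 + 28 + 38 + 68 + 38 + 68 + 28 + 58 + 28 + 68 + 88 + 38 + 58 = $702.

$702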